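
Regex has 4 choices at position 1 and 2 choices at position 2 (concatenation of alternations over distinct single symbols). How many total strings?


First group: 4 alternatives
Second group: 2 alternatives
Concatenation: each choice from group 1 pairs with each from group 2
Total = 4 x 2 = 8

8


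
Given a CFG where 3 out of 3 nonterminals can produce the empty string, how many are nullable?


Nonterminals: {S, A, B}
A nonterminal is nullable if it can derive epsilon
Counting nullable nonterminals: 3
Total nullable = 3

3


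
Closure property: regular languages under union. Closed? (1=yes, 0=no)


Regular languages are closed under:
- Union (DFA product construction)
- Intersection (DFA product construction)
- Complement (swap accept/reject states)
- Concatenation (NFA construction)
- Kleene star (NFA construction)
union is in this list
Therefore: closed

1


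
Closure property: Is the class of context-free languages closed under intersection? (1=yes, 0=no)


CFL closure properties:
  Closed under: union, concatenation, Kleene star
  NOT closed under: intersection, complement
Operation 'intersection' is in not-closed list -> No (not closed)

0


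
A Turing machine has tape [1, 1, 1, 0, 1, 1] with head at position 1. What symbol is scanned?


Tape: [1, 1, 1, 0, 1, 1]
Positions: 0 1 2 3 4 5
Values:    1 1 1 0 1 1
Head at position 1
tape[1] = 1

1


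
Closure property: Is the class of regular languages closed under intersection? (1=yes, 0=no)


Regular languages are closed under all standard operations:
- Union: Yes (product construction)
- Intersection: Yes (product construction)
- Complement: Yes (swap accept/reject)
- Concatenation: Yes (NFA construction)
Operation: intersection -> Closed

1


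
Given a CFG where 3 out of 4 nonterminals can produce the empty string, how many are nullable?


Nonterminals: {S, A, B, C}
A nonterminal is nullable if it can derive epsilon
Counting nullable nonterminals: 3
Total nullable = 3

3


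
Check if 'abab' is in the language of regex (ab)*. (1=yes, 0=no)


Pattern: (ab)*
String: 'abab'
Pattern requires: zero or more repetitions of 'ab'
Pairs: ['ab', 'ab']
All pairs are 'ab'? Yes
Result: 1

1


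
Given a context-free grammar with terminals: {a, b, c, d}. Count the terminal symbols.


Terminal symbols: a, b, c, d
Counting each: a (#1), b (#2), c (#3), d (#4)
Total = 4

4


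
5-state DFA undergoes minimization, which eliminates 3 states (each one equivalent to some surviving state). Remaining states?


Original DFA: 5 states
Redundant states removed: 3
Minimized states = original - removed
= 5 - 3
= 2

2


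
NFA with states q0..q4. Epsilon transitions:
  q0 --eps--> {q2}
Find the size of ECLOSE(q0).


Starting from q0
Initialize closure = {q0}
Follow epsilon from q0 -> add q2
Final closure: {q0, q2}
Size = 2

2


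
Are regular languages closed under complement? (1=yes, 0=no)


Regular languages are closed under:
- Union (DFA product construction)
- Intersection (DFA product construction)
- Complement (swap accept/reject states)
- Concatenation (NFA construction)
- Kleene star (NFA construction)
complement is in this list
Therefore: closed

1


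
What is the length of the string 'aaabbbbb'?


String: 'aaabbbbb'
Counting characters:
  'a' appears 3 time(s)
  'b' appears 5 time(s)
Total length = 3 + 5 = 8

8


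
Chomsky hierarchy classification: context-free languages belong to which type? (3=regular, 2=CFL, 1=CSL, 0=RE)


Chomsky hierarchy levels:
  Type 3: Regular (DFA/NFA/regex)
  Type 2: Context-free (PDA)
  Type 1: Context-sensitive
  Type 0: Recursively enumerable (TM)
'context-free' corresponds to Type 2

2


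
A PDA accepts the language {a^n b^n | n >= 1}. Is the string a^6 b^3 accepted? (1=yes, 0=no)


Language requires equal numbers of a's and b's
PDA pushes for each 'a', pops for each 'b'
Number of a's = 6
Number of b's = 3
6 != 3 -> Reject

0


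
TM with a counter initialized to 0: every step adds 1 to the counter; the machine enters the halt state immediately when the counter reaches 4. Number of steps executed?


Counter starts at 0. Counting sequence:
  Step 1: counter = 1
  Step 2: counter = 2
  Step 3: counter = 3
  Step 4: counter = 4
Counter reached 4 -> halt
Total steps = 4

4


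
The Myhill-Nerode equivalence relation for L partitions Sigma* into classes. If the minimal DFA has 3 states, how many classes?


Myhill-Nerode theorem:
Number of equivalence classes = number of states in minimal DFA
Minimal DFA states = 3
Therefore equivalence classes = 3

3


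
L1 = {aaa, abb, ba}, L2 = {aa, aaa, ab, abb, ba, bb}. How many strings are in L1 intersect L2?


L1 = {aaa, abb, ba}
L2 = {aa, aaa, ab, abb, ba, bb}
Checking each string in L1 against L2:
  'aaa': in L2? Yes
  'abb': in L2? Yes
  'ba': in L2? Yes
Intersection = {aaa, abb, ba}
|L1 ∩ L2| = 3

3


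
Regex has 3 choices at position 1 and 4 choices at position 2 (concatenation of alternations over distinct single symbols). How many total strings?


First group: 3 alternatives
Second group: 4 alternatives
Concatenation: each choice from group 1 pairs with each from group 2
Total = 3 x 4 = 12

12


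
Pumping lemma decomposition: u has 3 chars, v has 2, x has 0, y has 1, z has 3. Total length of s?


|s| = |u| + |v| + |x| + |y| + |z|
= 3 + 2 + 0 + 1 + 3
= 5 + 0 + 4
= 5 + 4
= 9

9


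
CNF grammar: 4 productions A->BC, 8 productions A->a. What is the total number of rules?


CNF allows two rule forms:
  A -> BC (binary): 4 rules
  A -> a (terminal): 8 rules
Total = 4 + 8 = 12

12


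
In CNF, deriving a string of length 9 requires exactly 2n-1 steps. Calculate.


Chomsky Normal Form derivation:
String length n = 9
Each step either:
  - Splits a nonterminal into two (n-1 such steps)
  - Converts a nonterminal to terminal (n such steps)
Total = (n-1) + n = 2n - 1
= 2(9) - 1
= 18 - 1
= 17

17


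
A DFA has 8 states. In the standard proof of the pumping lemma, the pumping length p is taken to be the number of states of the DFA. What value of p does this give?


Pumping lemma for regular languages (standard proof):
Take p = |Q|, the number of DFA states.
Any string of length >= |Q| passes through |Q|+1 states while reading its first |Q| symbols,
so by pigeonhole some state repeats, giving the loop that can be pumped.
Here |Q| = 8
Therefore the proof uses p = 8

8


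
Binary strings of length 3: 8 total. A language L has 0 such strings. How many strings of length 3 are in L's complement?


Alphabet: {0,1}
String length: 3
Total strings of length 3 = 2^3 = 8
Strings in L = 0
Complement = total - |L|
= 8 - 0
= 8

8


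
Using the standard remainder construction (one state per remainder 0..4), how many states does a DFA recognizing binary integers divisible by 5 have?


Divisibility by 5 is tracked via the remainder mod 5: 0, 1, ..., 4
The construction assigns one state to each remainder
Number of remainders = 5

5


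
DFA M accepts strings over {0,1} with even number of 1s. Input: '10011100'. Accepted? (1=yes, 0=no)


DFA has 2 states: q_even (start, accept=yes) and q_odd
Processing string '10011100' character by character:
  Position 0: read '1', 1-count=1 -> q_odd
  Position 1: read '0', 1-count=1 -> q_odd (no change)
  Position 2: read '0', 1-count=1 -> q_odd (no change)
  Position 3: read '1', 1-count=2 -> q_even
  Position 4: read '1', 1-count=3 -> q_odd
  Position 5: read '1', 1-count=4 -> q_even
  Position 6: read '0', 1-count=4 -> q_even (no change)
  Position 7: read '0', 1-count=4 -> q_even (no change)
Final state: q_even, total 1s = 4 (even); the DFA requires an even count -> accept

1


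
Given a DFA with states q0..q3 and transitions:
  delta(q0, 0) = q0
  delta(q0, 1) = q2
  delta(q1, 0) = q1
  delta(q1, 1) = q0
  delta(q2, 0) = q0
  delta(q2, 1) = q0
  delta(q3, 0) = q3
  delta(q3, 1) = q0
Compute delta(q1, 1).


Looking up transition function:
delta(q1, 1) in the table
Row: q1, Column: 1
Result: q0

q0


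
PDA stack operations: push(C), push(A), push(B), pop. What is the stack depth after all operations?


Tracing stack operations:
  push(C) -> stack = [C], depth=1
  push(A) -> stack = [C,A], depth=2
  push(B) -> stack = [C,A,B], depth=3
  pop -> removed B, stack = [C,A], depth=2
Final depth = 2

2


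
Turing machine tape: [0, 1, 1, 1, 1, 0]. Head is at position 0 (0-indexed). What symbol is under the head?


Tape: [0, 1, 1, 1, 1, 0]
Positions: 0 1 2 3 4 5
Values:    0 1 1 1 1 0
Head at position 0
tape[0] = 0

0


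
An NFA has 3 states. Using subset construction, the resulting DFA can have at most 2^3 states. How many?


NFA has 3 states
Subset construction: each DFA state = subset of NFA states
Maximum subsets = 2^3
2^3 = 8

8


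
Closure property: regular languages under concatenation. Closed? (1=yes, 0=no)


Regular languages are closed under:
- Union (DFA product construction)
- Intersection (DFA product construction)
- Complement (swap accept/reject states)
- Concatenation (NFA construction)
- Kleene star (NFA construction)
concatenation is in this list
Therefore: closed

1


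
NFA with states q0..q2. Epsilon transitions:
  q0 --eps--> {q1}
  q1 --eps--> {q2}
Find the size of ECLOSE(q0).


Starting from q0
Initialize closure = {q0}
Follow epsilon from q0 -> add q1
Follow epsilon from q1 -> add q2
Final closure: {q0, q1, q2}
Size = 3

3


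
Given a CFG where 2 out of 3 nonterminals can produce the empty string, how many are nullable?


Nonterminals: {S, A, B}
A nonterminal is nullable if it can derive epsilon
Counting nullable nonterminals: 2
Total nullable = 2

2


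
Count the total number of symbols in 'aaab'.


String: 'aaab'
Counting characters:
  'a' appears 3 time(s)
  'b' appears 1 time(s)
Total length = 3 + 1 = 4

4


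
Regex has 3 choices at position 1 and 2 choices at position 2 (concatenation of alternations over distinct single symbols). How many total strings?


First group: 3 alternatives
Second group: 2 alternatives
Concatenation: each choice from group 1 pairs with each from group 2
Total = 3 x 2 = 6

6


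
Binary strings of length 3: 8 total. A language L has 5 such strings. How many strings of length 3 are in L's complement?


Alphabet: {0,1}
String length: 3
Total strings of length 3 = 2^3 = 8
Strings in L = 5
Complement = total - |L|
= 8 - 5
= 3

3


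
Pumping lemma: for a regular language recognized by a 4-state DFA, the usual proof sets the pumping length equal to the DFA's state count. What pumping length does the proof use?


Pumping lemma for regular languages (standard proof):
Take p = |Q|, the number of DFA states.
Any string of length >= |Q| passes through |Q|+1 states while reading its first |Q| symbols,
so by pigeonhole some state repeats, giving the loop that can be pumped.
Here |Q| = 4
Therefore the proof uses p = 4

4


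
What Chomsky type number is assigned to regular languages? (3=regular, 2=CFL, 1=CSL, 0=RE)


Chomsky hierarchy levels:
  Type 3: Regular (DFA/NFA/regex)
  Type 2: Context-free (PDA)
  Type 1: Context-sensitive
  Type 0: Recursively enumerable (TM)
'regular' corresponds to Type 3

3


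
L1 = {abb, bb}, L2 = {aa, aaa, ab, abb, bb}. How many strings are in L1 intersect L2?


L1 = {abb, bb}
L2 = {aa, aaa, ab, abb, bb}
Checking each string in L1 against L2:
  'abb': in L2? Yes
  'bb': in L2? Yes
Intersection = {abb, bb}
|L1 ∩ L2| = 2

2


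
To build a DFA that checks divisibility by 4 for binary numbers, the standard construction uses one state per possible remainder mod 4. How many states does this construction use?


Divisibility by 4 is tracked via the remainder mod 4: 0, 1, ..., 3
The construction assigns one state to each remainder
Number of remainders = 4

4


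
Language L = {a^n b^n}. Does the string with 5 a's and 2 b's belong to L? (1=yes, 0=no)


Language requires equal numbers of a's and b's
PDA pushes for each 'a', pops for each 'b'
Number of a's = 5
Number of b's = 2
5 != 2 -> Reject

0


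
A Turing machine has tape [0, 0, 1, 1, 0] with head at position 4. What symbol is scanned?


Tape: [0, 0, 1, 1, 0]
Positions: 0 1 2 3 4
Values:    0 0 1 1 0
Head at position 4
tape[4] = 0

0


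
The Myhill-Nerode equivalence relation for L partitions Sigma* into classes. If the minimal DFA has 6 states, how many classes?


Myhill-Nerode theorem:
Number of equivalence classes = number of states in minimal DFA
Minimal DFA states = 6
Therefore equivalence classes = 6

6


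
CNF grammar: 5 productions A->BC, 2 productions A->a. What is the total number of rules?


CNF allows two rule forms:
  A -> BC (binary): 5 rules
  A -> a (terminal): 2 rules
Total = 5 + 2 = 7

7


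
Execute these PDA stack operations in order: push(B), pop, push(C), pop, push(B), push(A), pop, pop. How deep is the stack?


Tracing stack operations:
  push(B) -> stack = [B], depth=1
  pop -> removed B, stack = [], depth=0
  push(C) -> stack = [C], depth=1
  pop -> removed C, stack = [], depth=0
  push(B) -> stack = [B], depth=1
  push(A) -> stack = [B,A], depth=2
  pop -> removed A, stack = [B], depth=1
  pop -> removed B, stack = [], depth=0
Final depth = 0

0


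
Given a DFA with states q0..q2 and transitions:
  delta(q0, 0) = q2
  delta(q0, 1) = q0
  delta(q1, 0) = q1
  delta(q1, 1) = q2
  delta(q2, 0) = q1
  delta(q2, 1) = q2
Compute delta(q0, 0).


Looking up transition function:
delta(q0, 0) in the table
Row: q0, Column: 0
Result: q2

q2


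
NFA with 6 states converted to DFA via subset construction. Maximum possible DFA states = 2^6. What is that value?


NFA has 6 states
Subset construction: each DFA state = subset of NFA states
Maximum subsets = 2^6
2^6 = 64

64


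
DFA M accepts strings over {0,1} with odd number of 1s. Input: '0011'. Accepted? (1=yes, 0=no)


DFA has 2 states: q_even (start, accept=no) and q_odd
Processing string '0011' character by character:
  Position 0: read '0', 1-count=0 -> q_even (no change)
  Position 1: read '0', 1-count=0 -> q_even (no change)
  Position 2: read '1', 1-count=1 -> q_odd
  Position 3: read '1', 1-count=2 -> q_even
Final state: q_even, total 1s = 2 (even); the DFA requires an odd count -> reject

0


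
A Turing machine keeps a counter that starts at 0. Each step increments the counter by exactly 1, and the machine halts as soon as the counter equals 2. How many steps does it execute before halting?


Counter starts at 0. Counting sequence:
  Step 1: counter = 1
  Step 2: counter = 2
Counter reached 2 -> halt
Total steps = 2

2


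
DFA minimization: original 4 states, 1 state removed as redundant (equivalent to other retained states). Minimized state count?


Original DFA: 4 states
Redundant states removed: 1
Minimized states = original - removed
= 4 - 1
= 3

3


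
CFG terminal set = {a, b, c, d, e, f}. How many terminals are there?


Terminal symbols: a, b, c, d, e, f
Counting each: a (#1), b (#2), c (#3), d (#4), e (#5), f (#6)
Total = 6

6


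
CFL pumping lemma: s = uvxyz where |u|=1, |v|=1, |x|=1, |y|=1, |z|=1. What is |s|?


|s| = |u| + |v| + |x| + |y| + |z|
= 1 + 1 + 1 + 1 + 1
= 2 + 1 + 2
= 3 + 2
= 5

5


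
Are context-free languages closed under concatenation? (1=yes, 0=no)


CFL closure properties:
  Closed under: union, concatenation, Kleene star
  NOT closed under: intersection, complement
Operation 'concatenation' is in closed list -> Yes (closed)

1


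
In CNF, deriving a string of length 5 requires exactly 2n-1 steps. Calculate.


Chomsky Normal Form derivation:
String length n = 5
Each step either:
  - Splits a nonterminal into two (n-1 such steps)
  - Converts a nonterminal to terminal (n such steps)
Total = (n-1) + n = 2n - 1
= 2(5) - 1
= 10 - 1
= 9

9


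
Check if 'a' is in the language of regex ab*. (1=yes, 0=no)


Pattern: ab*
String: 'a'
Pattern requires: exactly one 'a' followed by zero or more 'b's
First char is 'a' -> OK
Rest '': all b's? Yes
Result: 1

1


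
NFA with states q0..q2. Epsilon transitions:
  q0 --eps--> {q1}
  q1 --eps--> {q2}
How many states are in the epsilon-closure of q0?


Starting from q0
Initialize closure = {q0}
Follow epsilon from q0 -> add q1
Follow epsilon from q1 -> add q2
Final closure: {q0, q1, q2}
Size = 3

3


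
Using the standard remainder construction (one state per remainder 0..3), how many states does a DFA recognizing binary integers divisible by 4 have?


Divisibility by 4 is tracked via the remainder mod 4: 0, 1, ..., 3
The construction assigns one state to each remainder
Number of remainders = 4

4


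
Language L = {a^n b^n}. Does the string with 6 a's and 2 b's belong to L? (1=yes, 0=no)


Language requires equal numbers of a's and b's
PDA pushes for each 'a', pops for each 'b'
Number of a's = 6
Number of b's = 2
6 != 2 -> Reject

0


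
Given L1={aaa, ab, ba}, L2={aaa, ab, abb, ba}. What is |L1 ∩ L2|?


L1 = {aaa, ab, ba}
L2 = {aaa, ab, abb, ba}
Checking each string in L1 against L2:
  'aaa': in L2? Yes
  'ab': in L2? Yes
  'ba': in L2? Yes
Intersection = {aaa, ab, ba}
|L1 ∩ L2| = 3

3


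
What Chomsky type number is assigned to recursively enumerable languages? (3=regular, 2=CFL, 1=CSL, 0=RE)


Chomsky hierarchy levels:
  Type 3: Regular (DFA/NFA/regex)
  Type 2: Context-free (PDA)
  Type 1: Context-sensitive
  Type 0: Recursively enumerable (TM)
'recursively enumerable' corresponds to Type 0

0


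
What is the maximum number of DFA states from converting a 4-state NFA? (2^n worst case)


NFA has 4 states
Subset construction: each DFA state = subset of NFA states
Maximum subsets = 2^4
2^4 = 16

16


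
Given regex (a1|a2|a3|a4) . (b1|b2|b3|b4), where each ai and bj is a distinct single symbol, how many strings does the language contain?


First group: 4 alternatives
Second group: 4 alternatives
Concatenation: each choice from group 1 pairs with each from group 2
Total = 4 x 4 = 16

16


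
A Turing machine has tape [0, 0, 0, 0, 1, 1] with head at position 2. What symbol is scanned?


Tape: [0, 0, 0, 0, 1, 1]
Positions: 0 1 2 3 4 5
Values:    0 0 0 0 1 1
Head at position 2
tape[2] = 0

0


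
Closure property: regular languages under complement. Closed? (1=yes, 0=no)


Regular languages are closed under:
- Union (DFA product construction)
- Intersection (DFA product construction)
- Complement (swap accept/reject states)
- Concatenation (NFA construction)
- Kleene star (NFA construction)
complement is in this list
Therefore: closed

1


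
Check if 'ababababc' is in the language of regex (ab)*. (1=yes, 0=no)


Pattern: (ab)*
String: 'ababababc'
Pattern requires: zero or more repetitions of 'ab'
Length 9 is odd -> cannot be (ab)* -> no match
Result: 0

0


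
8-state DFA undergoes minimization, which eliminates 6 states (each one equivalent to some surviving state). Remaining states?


Original DFA: 8 states
Redundant states removed: 6
Minimized states = original - removed
= 8 - 6
= 2

2


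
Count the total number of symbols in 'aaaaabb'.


String: 'aaaaabb'
Counting characters:
  'a' appears 5 time(s)
  'b' appears 2 time(s)
Total length = 5 + 2 = 7

7


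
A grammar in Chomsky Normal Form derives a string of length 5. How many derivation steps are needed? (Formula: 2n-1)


Chomsky Normal Form derivation:
String length n = 5
Each step either:
  - Splits a nonterminal into two (n-1 such steps)
  - Converts a nonterminal to terminal (n such steps)
Total = (n-1) + n = 2n - 1
= 2(5) - 1
= 10 - 1
= 9

9


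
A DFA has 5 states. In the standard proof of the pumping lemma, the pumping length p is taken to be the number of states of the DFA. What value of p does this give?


Pumping lemma for regular languages (standard proof):
Take p = |Q|, the number of DFA states.
Any string of length >= |Q| passes through |Q|+1 states while reading its first |Q| symbols,
so by pigeonhole some state repeats, giving the loop that can be pumped.
Here |Q| = 5
Therefore the proof uses p = 5

5


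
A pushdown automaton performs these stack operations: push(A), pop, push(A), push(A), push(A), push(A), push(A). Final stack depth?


Tracing stack operations:
  push(A) -> stack = [A], depth=1
  pop -> removed A, stack = [], depth=0
  push(A) -> stack = [A], depth=1
  push(A) -> stack = [A,A], depth=2
  push(A) -> stack = [A,A,A], depth=3
  push(A) -> stack = [A,A,A,A], depth=4
  push(A) -> stack = [A,A,A,A,A], depth=5
Final depth = 5

5


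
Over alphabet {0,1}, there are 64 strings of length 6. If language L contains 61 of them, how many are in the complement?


Alphabet: {0,1}
String length: 6
Total strings of length 6 = 2^6 = 64
Strings in L = 61
Complement = total - |L|
= 64 - 61
= 3

3


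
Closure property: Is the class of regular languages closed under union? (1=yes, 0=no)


Regular languages are closed under all standard operations:
- Union: Yes (product construction)
- Intersection: Yes (product construction)
- Complement: Yes (swap accept/reject)
- Concatenation: Yes (NFA construction)
Operation: union -> Closed

1


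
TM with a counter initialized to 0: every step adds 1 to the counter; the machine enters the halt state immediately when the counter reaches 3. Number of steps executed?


Counter starts at 0. Counting sequence:
  Step 1: counter = 1
  Step 2: counter = 2
  Step 3: counter = 3
Counter reached 3 -> halt
Total steps = 3

3


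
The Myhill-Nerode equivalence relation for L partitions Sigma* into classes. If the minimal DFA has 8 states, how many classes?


Myhill-Nerode theorem:
Number of equivalence classes = number of states in minimal DFA
Minimal DFA states = 8
Therefore equivalence classes = 8

8


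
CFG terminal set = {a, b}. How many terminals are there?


Terminal symbols: a, b
Counting each: a (#1), b (#2)
Total = 2

2


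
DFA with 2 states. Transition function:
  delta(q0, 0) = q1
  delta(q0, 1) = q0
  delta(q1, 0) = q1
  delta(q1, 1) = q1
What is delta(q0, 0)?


Looking up transition function:
delta(q0, 0) in the table
Row: q0, Column: 0
Result: q1

q1


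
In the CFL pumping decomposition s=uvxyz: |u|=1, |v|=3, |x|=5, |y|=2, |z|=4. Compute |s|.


|s| = |u| + |v| + |x| + |y| + |z|
= 1 + 3 + 5 + 2 + 4
= 4 + 5 + 6
= 9 + 6
= 15

15


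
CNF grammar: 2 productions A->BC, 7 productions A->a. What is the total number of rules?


CNF allows two rule forms:
  A -> BC (binary): 2 rules
  A -> a (terminal): 7 rules
Total = 2 + 7 = 9

9


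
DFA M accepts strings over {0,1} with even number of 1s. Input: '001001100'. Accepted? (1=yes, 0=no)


DFA has 2 states: q_even (start, accept=yes) and q_odd
Processing string '001001100' character by character:
  Position 0: read '0', 1-count=0 -> q_even (no change)
  Position 1: read '0', 1-count=0 -> q_even (no change)
  Position 2: read '1', 1-count=1 -> q_odd
  Position 3: read '0', 1-count=1 -> q_odd (no change)
  Position 4: read '0', 1-count=1 -> q_odd (no change)
  Position 5: read '1', 1-count=2 -> q_even
  Position 6: read '1', 1-count=3 -> q_odd
  Position 7: read '0', 1-count=3 -> q_odd (no change)
  Position 8: read '0', 1-count=3 -> q_odd (no change)
Final state: q_odd, total 1s = 3 (odd); the DFA requires an even count -> reject

0


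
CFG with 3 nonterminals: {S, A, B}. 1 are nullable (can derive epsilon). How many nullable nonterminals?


Nonterminals: {S, A, B}
A nonterminal is nullable if it can derive epsilon
Counting nullable nonterminals: 1
Total nullable = 1

1


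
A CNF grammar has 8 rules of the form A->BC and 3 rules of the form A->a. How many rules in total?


CNF allows two rule forms:
  A -> BC (binary): 8 rules
  A -> a (terminal): 3 rules
Total = 8 + 3 = 11

11


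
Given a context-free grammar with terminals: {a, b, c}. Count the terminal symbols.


Terminal symbols: a, b, c
Counting each: a (#1), b (#2), c (#3)
Total = 3

3


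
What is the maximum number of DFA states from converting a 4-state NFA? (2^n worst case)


NFA has 4 states
Subset construction: each DFA state = subset of NFA states
Maximum subsets = 2^4
2^4 = 16

16


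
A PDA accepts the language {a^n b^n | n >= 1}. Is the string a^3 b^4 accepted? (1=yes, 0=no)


Language requires equal numbers of a's and b's
PDA pushes for each 'a', pops for each 'b'
Number of a's = 3
Number of b's = 4
3 != 4 -> Reject

0


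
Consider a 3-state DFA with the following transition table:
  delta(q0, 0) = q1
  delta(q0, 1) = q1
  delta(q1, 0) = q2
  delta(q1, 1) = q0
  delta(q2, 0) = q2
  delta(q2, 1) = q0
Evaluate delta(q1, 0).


Looking up transition function:
delta(q1, 0) in the table
Row: q1, Column: 0
Result: q2

q2


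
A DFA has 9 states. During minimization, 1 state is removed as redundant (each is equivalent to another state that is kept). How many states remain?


Original DFA: 9 states
Redundant states removed: 1
Minimized states = original - removed
= 9 - 1
= 8

8


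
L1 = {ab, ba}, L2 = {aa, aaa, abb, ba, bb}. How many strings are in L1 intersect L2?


L1 = {ab, ba}
L2 = {aa, aaa, abb, ba, bb}
Checking each string in L1 against L2:
  'ab': in L2? No
  'ba': in L2? Yes
Intersection = {ba}
|L1 ∩ L2| = 1

1


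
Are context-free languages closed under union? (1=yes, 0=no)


CFL closure properties:
  Closed under: union, concatenation, Kleene star
  NOT closed under: intersection, complement
Operation 'union' is in closed list -> Yes (closed)

1


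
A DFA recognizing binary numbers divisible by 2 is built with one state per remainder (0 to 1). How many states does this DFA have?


Divisibility by 2 is tracked via the remainder mod 2: 0, 1, ..., 1
The construction assigns one state to each remainder
Number of remainders = 2

2


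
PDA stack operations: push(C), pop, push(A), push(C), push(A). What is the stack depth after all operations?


Tracing stack operations:
  push(C) -> stack = [C], depth=1
  pop -> removed C, stack = [], depth=0
  push(A) -> stack = [A], depth=1
  push(C) -> stack = [A,C], depth=2
  push(A) -> stack = [A,C,A], depth=3
Final depth = 3

3


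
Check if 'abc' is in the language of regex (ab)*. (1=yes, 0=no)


Pattern: (ab)*
String: 'abc'
Pattern requires: zero or more repetitions of 'ab'
Length 3 is odd -> cannot be (ab)* -> no match
Result: 0

0


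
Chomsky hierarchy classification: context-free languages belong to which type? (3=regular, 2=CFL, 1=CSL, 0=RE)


Chomsky hierarchy levels:
  Type 3: Regular (DFA/NFA/regex)
  Type 2: Context-free (PDA)
  Type 1: Context-sensitive
  Type 0: Recursively enumerable (TM)
'context-free' corresponds to Type 2

2


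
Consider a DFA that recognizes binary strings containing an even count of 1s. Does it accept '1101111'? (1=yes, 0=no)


DFA has 2 states: q_even (start, accept=yes) and q_odd
Processing string '1101111' character by character:
  Position 0: read '1', 1-count=1 -> q_odd
  Position 1: read '1', 1-count=2 -> q_even
  Position 2: read '0', 1-count=2 -> q_even (no change)
  Position 3: read '1', 1-count=3 -> q_odd
  Position 4: read '1', 1-count=4 -> q_even
  Position 5: read '1', 1-count=5 -> q_odd
  Position 6: read '1', 1-count=6 -> q_even
Final state: q_even, total 1s = 6 (even); the DFA requires an even count -> accept

1


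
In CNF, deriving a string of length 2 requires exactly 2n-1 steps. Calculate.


Chomsky Normal Form derivation:
String length n = 2
Each step either:
  - Splits a nonterminal into two (n-1 such steps)
  - Converts a nonterminal to terminal (n such steps)
Total = (n-1) + n = 2n - 1
= 2(2) - 1
= 4 - 1
= 3

3


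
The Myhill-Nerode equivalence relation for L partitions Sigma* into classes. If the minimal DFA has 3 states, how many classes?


Myhill-Nerode theorem:
Number of equivalence classes = number of states in minimal DFA
Minimal DFA states = 3
Therefore equivalence classes = 3

3


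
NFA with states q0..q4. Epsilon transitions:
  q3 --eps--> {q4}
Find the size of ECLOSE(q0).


Starting from q0
Initialize closure = {q0}
q0 has no outgoing epsilon transitions -> nothing to add
Final closure: {q0}
Size = 1

1


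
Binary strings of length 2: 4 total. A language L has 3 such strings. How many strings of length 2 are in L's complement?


Alphabet: {0,1}
String length: 2
Total strings of length 2 = 2^2 = 4
Strings in L = 3
Complement = total - |L|
= 4 - 3
= 1

1


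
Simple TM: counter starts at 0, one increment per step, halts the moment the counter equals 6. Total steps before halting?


Counter starts at 0. Counting sequence:
  Step 1: counter = 1
  Step 2: counter = 2
  Step 3: counter = 3
  Step 4: counter = 4
  Step 5: counter = 5
  Step 6: counter = 6
Counter reached 6 -> halt
Total steps = 6

6


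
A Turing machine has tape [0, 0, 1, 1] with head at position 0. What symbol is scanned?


Tape: [0, 0, 1, 1]
Positions: 0 1 2 3
Values:    0 0 1 1
Head at position 0
tape[0] = 0

0


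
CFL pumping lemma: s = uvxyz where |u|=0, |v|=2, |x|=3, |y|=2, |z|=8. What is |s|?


|s| = |u| + |v| + |x| + |y| + |z|
= 0 + 2 + 3 + 2 + 8
= 2 + 3 + 10
= 5 + 10
= 15

15


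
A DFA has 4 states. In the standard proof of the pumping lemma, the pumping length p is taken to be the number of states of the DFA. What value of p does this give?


Pumping lemma for regular languages (standard proof):
Take p = |Q|, the number of DFA states.
Any string of length >= |Q| passes through |Q|+1 states while reading its first |Q| symbols,
so by pigeonhole some state repeats, giving the loop that can be pumped.
Here |Q| = 4
Therefore the proof uses p = 4

4


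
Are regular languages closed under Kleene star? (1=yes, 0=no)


Regular languages are closed under:
- Union (DFA product construction)
- Intersection (DFA product construction)
- Complement (swap accept/reject states)
- Concatenation (NFA construction)
- Kleene star (NFA construction)
Kleene star is in this list
Therefore: closed

1


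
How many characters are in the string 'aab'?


String: 'aab'
Counting characters:
  'a' appears 2 time(s)
  'b' appears 1 time(s)
Total length = 2 + 1 = 3

3


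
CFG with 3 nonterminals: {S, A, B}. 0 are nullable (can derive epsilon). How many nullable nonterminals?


Nonterminals: {S, A, B}
A nonterminal is nullable if it can derive epsilon
Counting nullable nonterminals: 0
Total nullable = 0

0


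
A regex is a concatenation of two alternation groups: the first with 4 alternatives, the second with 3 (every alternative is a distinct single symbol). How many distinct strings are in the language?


First group: 4 alternatives
Second group: 3 alternatives
Concatenation: each choice from group 1 pairs with each from group 2
Total = 4 x 3 = 12

12


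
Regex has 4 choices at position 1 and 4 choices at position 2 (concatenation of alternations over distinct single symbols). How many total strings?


First group: 4 alternatives
Second group: 4 alternatives
Concatenation: each choice from group 1 pairs with each from group 2
Total = 4 x 4 = 16

16


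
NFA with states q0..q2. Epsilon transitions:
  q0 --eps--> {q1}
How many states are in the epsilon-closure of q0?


Starting from q0
Initialize closure = {q0}
Follow epsilon from q0 -> add q1
Final closure: {q0, q1}
Size = 2

2


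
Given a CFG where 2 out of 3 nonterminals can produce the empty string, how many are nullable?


Nonterminals: {S, A, B}
A nonterminal is nullable if it can derive epsilon
Counting nullable nonterminals: 2
Total nullable = 2

2


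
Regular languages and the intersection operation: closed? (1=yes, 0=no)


Regular languages are closed under all standard operations:
- Union: Yes (product construction)
- Intersection: Yes (product construction)
- Complement: Yes (swap accept/reject)
- Concatenation: Yes (NFA construction)
Operation: intersection -> Closed

1


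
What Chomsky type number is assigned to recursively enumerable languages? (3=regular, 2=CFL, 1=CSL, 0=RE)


Chomsky hierarchy levels:
  Type 3: Regular (DFA/NFA/regex)
  Type 2: Context-free (PDA)
  Type 1: Context-sensitive
  Type 0: Recursively enumerable (TM)
'recursively enumerable' corresponds to Type 0

0


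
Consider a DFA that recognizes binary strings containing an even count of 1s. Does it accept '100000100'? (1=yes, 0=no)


DFA has 2 states: q_even (start, accept=yes) and q_odd
Processing string '100000100' character by character:
  Position 0: read '1', 1-count=1 -> q_odd
  Position 1: read '0', 1-count=1 -> q_odd (no change)
  Position 2: read '0', 1-count=1 -> q_odd (no change)
  Position 3: read '0', 1-count=1 -> q_odd (no change)
  Position 4: read '0', 1-count=1 -> q_odd (no change)
  Position 5: read '0', 1-count=1 -> q_odd (no change)
  Position 6: read '1', 1-count=2 -> q_even
  Position 7: read '0', 1-count=2 -> q_even (no change)
  Position 8: read '0', 1-count=2 -> q_even (no change)
Final state: q_even, total 1s = 2 (even); the DFA requires an even count -> accept

1


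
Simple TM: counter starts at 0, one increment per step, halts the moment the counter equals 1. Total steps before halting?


Counter starts at 0. Counting sequence:
  Step 1: counter = 1
Counter reached 1 -> halt
Total steps = 1

1


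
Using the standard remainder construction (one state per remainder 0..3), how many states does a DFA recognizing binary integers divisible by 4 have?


Divisibility by 4 is tracked via the remainder mod 4: 0, 1, ..., 3
The construction assigns one state to each remainder
Number of remainders = 4

4


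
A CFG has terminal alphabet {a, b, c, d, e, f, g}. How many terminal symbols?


Terminal symbols: a, b, c, d, e, f, g
Counting each: a (#1), b (#2), c (#3), d (#4), e (#5), f (#6), g (#7)
Total = 7

7


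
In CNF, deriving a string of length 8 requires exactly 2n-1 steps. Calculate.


Chomsky Normal Form derivation:
String length n = 8
Each step either:
  - Splits a nonterminal into two (n-1 such steps)
  - Converts a nonterminal to terminal (n such steps)
Total = (n-1) + n = 2n - 1
= 2(8) - 1
= 16 - 1
= 15

15


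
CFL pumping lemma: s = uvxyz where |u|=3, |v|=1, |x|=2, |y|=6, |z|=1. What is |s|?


|s| = |u| + |v| + |x| + |y| + |z|
= 3 + 1 + 2 + 6 + 1
= 4 + 2 + 7
= 6 + 7
= 13

13


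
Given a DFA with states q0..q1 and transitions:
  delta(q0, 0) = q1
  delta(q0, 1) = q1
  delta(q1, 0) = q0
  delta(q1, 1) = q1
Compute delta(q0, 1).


Looking up transition function:
delta(q0, 1) in the table
Row: q0, Column: 1
Result: q1

q1


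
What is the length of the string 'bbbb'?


String: 'bbbb'
Counting characters:
  'b' appears 4 time(s)
Total length = 0 + 4 = 4

4


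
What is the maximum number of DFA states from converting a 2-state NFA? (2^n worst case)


NFA has 2 states
Subset construction: each DFA state = subset of NFA states
Maximum subsets = 2^2
2^2 = 4

4


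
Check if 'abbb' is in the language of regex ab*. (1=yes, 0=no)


Pattern: ab*
String: 'abbb'
Pattern requires: exactly one 'a' followed by zero or more 'b's
First char is 'a' -> OK
Rest 'bbb': all b's? Yes
Result: 1

1


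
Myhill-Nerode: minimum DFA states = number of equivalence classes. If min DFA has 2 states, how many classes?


Myhill-Nerode theorem:
Number of equivalence classes = number of states in minimal DFA
Minimal DFA states = 2
Therefore equivalence classes = 2

2


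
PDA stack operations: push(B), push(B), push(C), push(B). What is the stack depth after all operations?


Tracing stack operations:
  push(B) -> stack = [B], depth=1
  push(B) -> stack = [B,B], depth=2
  push(C) -> stack = [B,B,C], depth=3
  push(B) -> stack = [B,B,C,B], depth=4
Final depth = 4

4


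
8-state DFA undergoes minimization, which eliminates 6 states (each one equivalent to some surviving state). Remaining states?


Original DFA: 8 states
Redundant states removed: 6
Minimized states = original - removed
= 8 - 6
= 2

2


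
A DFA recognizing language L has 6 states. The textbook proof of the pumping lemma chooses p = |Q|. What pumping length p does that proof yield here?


Pumping lemma for regular languages (standard proof):
Take p = |Q|, the number of DFA states.
Any string of length >= |Q| passes through |Q|+1 states while reading its first |Q| symbols,
so by pigeonhole some state repeats, giving the loop that can be pumped.
Here |Q| = 6
Therefore the proof uses p = 6

6


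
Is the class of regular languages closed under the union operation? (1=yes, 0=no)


Regular languages are closed under:
- Union (DFA product construction)
- Intersection (DFA product construction)
- Complement (swap accept/reject states)
- Concatenation (NFA construction)
- Kleene star (NFA construction)
union is in this list
Therefore: closed

1


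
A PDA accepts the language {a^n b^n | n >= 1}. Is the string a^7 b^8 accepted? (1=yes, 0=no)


Language requires equal numbers of a's and b's
PDA pushes for each 'a', pops for each 'b'
Number of a's = 7
Number of b's = 8
7 != 8 -> Reject

0


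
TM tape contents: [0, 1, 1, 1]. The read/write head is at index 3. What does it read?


Tape: [0, 1, 1, 1]
Positions: 0 1 2 3
Values:    0 1 1 1
Head at position 3
tape[3] = 1

1


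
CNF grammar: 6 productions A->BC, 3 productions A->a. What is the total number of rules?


CNF allows two rule forms:
  A -> BC (binary): 6 rules
  A -> a (terminal): 3 rules
Total = 6 + 3 = 9

9


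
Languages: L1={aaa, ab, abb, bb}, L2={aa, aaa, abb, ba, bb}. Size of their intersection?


L1 = {aaa, ab, abb, bb}
L2 = {aa, aaa, abb, ba, bb}
Checking each string in L1 against L2:
  'aaa': in L2? Yes
  'ab': in L2? No
  'abb': in L2? Yes
  'bb': in L2? Yes
Intersection = {aaa, abb, bb}
|L1 ∩ L2| = 3

3


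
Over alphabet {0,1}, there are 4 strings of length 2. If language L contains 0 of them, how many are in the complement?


Alphabet: {0,1}
String length: 2
Total strings of length 2 = 2^2 = 4
Strings in L = 0
Complement = total - |L|
= 4 - 0
= 4

4


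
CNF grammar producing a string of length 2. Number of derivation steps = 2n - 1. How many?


Chomsky Normal Form derivation:
String length n = 2
Each step either:
  - Splits a nonterminal into two (n-1 such steps)
  - Converts a nonterminal to terminal (n such steps)
Total = (n-1) + n = 2n - 1
= 2(2) - 1
= 4 - 1
= 3

3


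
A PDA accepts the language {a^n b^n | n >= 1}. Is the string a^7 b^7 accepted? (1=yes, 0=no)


Language requires equal numbers of a's and b's
PDA pushes for each 'a', pops for each 'b'
Number of a's = 7
Number of b's = 7
7 == 7 -> Accept

1


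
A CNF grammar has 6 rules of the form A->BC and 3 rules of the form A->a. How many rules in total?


CNF allows two rule forms:
  A -> BC (binary): 6 rules
  A -> a (terminal): 3 rules
Total = 6 + 3 = 9

9


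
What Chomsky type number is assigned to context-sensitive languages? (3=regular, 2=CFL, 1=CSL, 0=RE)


Chomsky hierarchy levels:
  Type 3: Regular (DFA/NFA/regex)
  Type 2: Context-free (PDA)
  Type 1: Context-sensitive
  Type 0: Recursively enumerable (TM)
'context-sensitive' corresponds to Type 1

1


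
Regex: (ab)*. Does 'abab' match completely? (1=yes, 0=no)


Pattern: (ab)*
String: 'abab'
Pattern requires: zero or more repetitions of 'ab'
Pairs: ['ab', 'ab']
All pairs are 'ab'? Yes
Result: 1

1


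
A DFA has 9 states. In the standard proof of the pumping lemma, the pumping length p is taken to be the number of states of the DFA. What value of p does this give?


Pumping lemma for regular languages (standard proof):
Take p = |Q|, the number of DFA states.
Any string of length >= |Q| passes through |Q|+1 states while reading its first |Q| symbols,
so by pigeonhole some state repeats, giving the loop that can be pumped.
Here |Q| = 9
Therefore the proof uses p = 9

9


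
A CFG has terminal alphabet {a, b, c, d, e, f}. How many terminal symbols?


Terminal symbols: a, b, c, d, e, f
Counting each: a (#1), b (#2), c (#3), d (#4), e (#5), f (#6)
Total = 6

6


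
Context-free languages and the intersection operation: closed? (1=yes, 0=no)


CFL closure properties:
  Closed under: union, concatenation, Kleene star
  NOT closed under: intersection, complement
Operation 'intersection' is in not-closed list -> No (not closed)

0
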